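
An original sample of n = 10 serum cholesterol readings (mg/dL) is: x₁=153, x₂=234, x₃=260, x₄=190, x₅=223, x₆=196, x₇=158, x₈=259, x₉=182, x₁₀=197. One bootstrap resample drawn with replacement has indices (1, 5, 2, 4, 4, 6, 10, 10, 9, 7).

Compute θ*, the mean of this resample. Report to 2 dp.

Resample values: 153, 223, 234, 190, 190, 196, 197, 197, 182, 158.
Mean = (153 + 223 + 234 + 190 + 190 + 196 + 197 + 197 + 182 + 158) / 10 = 1920.0 / 10 = 192.00

θ* = 192.00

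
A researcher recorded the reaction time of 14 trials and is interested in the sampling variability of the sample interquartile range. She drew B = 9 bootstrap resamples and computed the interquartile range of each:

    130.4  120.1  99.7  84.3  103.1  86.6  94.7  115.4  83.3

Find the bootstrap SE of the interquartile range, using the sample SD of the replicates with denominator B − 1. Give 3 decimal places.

Bootstrap SE is the standard deviation of the 9 replicate interquartile ranges.
Mean of replicates: (130.4 + 120.1 + 99.7 + 84.3 + 103.1 + 86.6 + 94.7 + 115.4 + 83.3) / 9 = 917.6000 / 9 = 101.9556
Sum of squared deviations: (+28.4444)² + (+18.1444)² + (−2.2556)² + (−17.6556)² + (+1.1444)² + (−15.3556)² + (−7.2556)² + (+13.4444)² + (−18.6556)² = 2273.6422
Variance = 2273.6422 / 8 = 284.2053
SE* = √284.2053

SE* = 16.858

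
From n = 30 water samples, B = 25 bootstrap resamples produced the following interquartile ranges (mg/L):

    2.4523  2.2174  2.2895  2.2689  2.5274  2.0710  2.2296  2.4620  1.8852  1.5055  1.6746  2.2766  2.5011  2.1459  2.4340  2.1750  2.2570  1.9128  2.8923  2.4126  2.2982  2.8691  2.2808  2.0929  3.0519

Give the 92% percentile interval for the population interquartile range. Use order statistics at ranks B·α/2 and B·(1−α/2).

Sorted replicates: 1.5055, 1.6746, 1.8852, 1.9128, 2.0710, 2.0929, 2.1459, 2.1750, 2.2174, 2.2296, 2.2570, 2.2689, 2.2766, 2.2808, 2.2895, 2.2982, 2.4126, 2.4340, 2.4523, 2.4620, 2.5011, 2.5274, 2.8691, 2.8923, 3.0519
α = 0.08; lower rank = 25 × 0.040 = 1; upper rank = 25 × 0.960 = 24.
The 1st smallest replicate is 1.5055; the 24th is 2.8923.

(1.5055, 2.8923)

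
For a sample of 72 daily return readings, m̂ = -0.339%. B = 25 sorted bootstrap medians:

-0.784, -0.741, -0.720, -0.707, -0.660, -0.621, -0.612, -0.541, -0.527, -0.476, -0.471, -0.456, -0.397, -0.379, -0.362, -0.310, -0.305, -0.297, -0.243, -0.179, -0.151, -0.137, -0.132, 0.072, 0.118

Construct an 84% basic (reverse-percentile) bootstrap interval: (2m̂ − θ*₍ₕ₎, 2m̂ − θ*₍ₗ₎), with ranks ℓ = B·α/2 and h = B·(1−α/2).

Percentile endpoints at ranks 2 and 23: θ*₍2₎ = -0.741, θ*₍23₎ = -0.132.
Basic interval reflects these around m̂:
  lower = 2 × -0.339 − -0.132 = -0.546
  upper = 2 × -0.339 − -0.741 = 0.063

(-0.546, 0.063)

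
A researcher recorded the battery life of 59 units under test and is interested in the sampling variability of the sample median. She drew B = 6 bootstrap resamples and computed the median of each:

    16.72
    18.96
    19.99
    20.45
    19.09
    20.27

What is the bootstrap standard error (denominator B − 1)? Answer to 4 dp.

SE* = 1.3812

Bootstrap SE is the standard deviation of the 6 replicate medians.
Mean of replicates: (16.72 + 18.96 + 19.99 + 20.45 + 19.09 + 20.27) / 6 = 115.48000 / 6 = 19.24667
Sum of squared deviations: (−2.52667)² + (−0.28667)² + (+0.74333)² + (+1.20333)² + (−0.15667)² + (+1.02333)² = 9.53853
Variance = 9.53853 / 5 = 1.90771
SE* = √1.90771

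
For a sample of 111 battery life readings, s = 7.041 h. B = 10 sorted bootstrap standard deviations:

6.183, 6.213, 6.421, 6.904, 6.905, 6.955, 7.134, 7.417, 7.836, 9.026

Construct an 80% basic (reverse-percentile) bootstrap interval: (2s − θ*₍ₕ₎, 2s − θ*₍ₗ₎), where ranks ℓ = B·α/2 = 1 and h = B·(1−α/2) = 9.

(6.246, 7.899)

Percentile endpoints at ranks 1 and 9: θ*₍1₎ = 6.183, θ*₍9₎ = 7.836.
Basic interval reflects these around s:
  lower = 2 × 7.041 − 7.836 = 6.246
  upper = 2 × 7.041 − 6.183 = 7.899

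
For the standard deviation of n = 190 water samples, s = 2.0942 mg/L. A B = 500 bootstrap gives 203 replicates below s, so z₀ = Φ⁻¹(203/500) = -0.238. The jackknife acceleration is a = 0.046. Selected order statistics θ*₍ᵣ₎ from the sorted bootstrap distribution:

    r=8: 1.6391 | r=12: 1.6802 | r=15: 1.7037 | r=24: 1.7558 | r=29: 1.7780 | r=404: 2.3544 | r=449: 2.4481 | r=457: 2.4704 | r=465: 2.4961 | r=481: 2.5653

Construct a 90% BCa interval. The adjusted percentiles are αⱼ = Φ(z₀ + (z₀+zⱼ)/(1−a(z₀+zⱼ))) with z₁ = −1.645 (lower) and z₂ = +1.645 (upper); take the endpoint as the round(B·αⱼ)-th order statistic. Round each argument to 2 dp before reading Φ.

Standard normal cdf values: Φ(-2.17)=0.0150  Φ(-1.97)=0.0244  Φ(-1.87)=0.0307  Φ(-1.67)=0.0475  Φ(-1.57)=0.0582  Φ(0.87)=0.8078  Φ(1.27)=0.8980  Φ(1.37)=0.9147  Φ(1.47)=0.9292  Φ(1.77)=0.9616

Lower: z₀ + z₁ = -0.238 + (-1.645) = -1.883; 1 − a(z₀+z₁) = 1 − (0.046)(-1.883) = 1.0866; argument = -0.238 + (-1.883)/1.0866 = -1.9709 → -1.97.
α₁ = Φ(-1.97) = 0.0244; rank = round(500 × 0.0244) = 12; θ*₍12₎ = 1.6802.
Upper: z₀ + z₂ = 1.407; 1 − a(z₀+z₂) = 0.9353; argument = 1.2664 → 1.27; α₂ = 0.8980; rank = 449; θ*₍449₎ = 2.4481.

(1.6802, 2.4481)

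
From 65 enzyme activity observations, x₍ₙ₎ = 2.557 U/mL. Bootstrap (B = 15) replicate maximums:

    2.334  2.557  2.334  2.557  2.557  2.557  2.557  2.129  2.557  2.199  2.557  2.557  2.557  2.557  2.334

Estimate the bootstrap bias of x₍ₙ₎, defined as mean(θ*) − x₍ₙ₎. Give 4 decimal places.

bias = −0.0970

mean(θ*) = (2.334 + 2.557 + 2.334 + 2.557 + 2.557 + 2.557 + 2.557 + 2.129 + 2.557 + 2.199 + 2.557 + 2.557 + 2.557 + 2.557 + 2.334) / 15 = 2.46000
bias = 2.46000 − 2.557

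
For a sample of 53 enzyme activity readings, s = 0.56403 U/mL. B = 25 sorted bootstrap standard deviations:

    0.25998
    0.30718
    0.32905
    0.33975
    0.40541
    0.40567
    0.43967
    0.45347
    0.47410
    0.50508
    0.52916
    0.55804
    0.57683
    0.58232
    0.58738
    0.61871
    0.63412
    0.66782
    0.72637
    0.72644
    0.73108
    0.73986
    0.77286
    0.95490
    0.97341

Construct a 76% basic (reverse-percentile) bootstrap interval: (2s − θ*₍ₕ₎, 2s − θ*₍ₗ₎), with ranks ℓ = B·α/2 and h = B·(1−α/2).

(0.38820, 0.79901)

Percentile endpoints at ranks 3 and 22: θ*₍3₎ = 0.32905, θ*₍22₎ = 0.73986.
Basic interval reflects these around s:
  lower = 2 × 0.56403 − 0.73986 = 0.38820
  upper = 2 × 0.56403 − 0.32905 = 0.79901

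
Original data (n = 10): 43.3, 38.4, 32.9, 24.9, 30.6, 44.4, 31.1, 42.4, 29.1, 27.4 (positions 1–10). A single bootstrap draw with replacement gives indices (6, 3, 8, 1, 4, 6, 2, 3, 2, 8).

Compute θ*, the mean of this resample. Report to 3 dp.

θ* = 38.440

Resample values: 44.4, 32.9, 42.4, 43.3, 24.9, 44.4, 38.4, 32.9, 38.4, 42.4.
Mean = (44.4 + 32.9 + 42.4 + 43.3 + 24.9 + 44.4 + 38.4 + 32.9 + 38.4 + 42.4) / 10 = 384.40 / 10 = 38.440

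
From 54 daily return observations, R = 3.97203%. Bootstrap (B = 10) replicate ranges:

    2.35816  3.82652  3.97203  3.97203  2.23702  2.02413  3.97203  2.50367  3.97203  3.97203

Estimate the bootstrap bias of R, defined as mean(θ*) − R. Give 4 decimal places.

mean(θ*) = (2.35816 + 3.82652 + 3.97203 + 3.97203 + 2.23702 + 2.02413 + 3.97203 + 2.50367 + 3.97203 + 3.97203) / 10 = 3.28096
bias = 3.28096 − 3.97203

bias = −0.6911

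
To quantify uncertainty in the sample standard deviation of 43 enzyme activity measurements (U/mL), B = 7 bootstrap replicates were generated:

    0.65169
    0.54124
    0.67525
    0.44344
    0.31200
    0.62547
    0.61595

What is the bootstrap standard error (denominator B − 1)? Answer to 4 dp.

Bootstrap SE is the standard deviation of the 7 replicate standard deviations.
Mean of replicates: (0.65169 + 0.54124 + 0.67525 + 0.44344 + 0.31200 + 0.62547 + 0.61595) / 7 = 3.865040 / 7 = 0.552149
Sum of squared deviations: (+0.099541)² + (−0.010909)² + (+0.123101)² + (−0.108709)² + (−0.240149)² + (+0.073321)² + (+0.063801)² = 0.104117
Variance = 0.104117 / 6 = 0.017353
SE* = √0.017353

SE* = 0.1317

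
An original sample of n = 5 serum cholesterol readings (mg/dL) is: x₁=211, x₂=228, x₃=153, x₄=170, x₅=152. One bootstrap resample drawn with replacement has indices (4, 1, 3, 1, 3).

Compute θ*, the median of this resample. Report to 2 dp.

θ* = 170.00

Resample values: 170, 211, 153, 211, 153.
Sorted: 153, 153, 170, 211, 211
Median = middle value = 170.00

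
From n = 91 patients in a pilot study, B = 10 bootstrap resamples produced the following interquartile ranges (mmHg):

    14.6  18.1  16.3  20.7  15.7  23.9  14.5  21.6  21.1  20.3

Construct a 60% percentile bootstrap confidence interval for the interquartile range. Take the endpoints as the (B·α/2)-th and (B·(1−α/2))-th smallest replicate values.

Sorted replicates: 14.5, 14.6, 15.7, 16.3, 18.1, 20.3, 20.7, 21.1, 21.6, 23.9
α = 0.40; lower rank = 10 × 0.200 = 2; upper rank = 10 × 0.800 = 8.
The 2nd smallest replicate is 14.6; the 8th is 21.1.

(14.6, 21.1)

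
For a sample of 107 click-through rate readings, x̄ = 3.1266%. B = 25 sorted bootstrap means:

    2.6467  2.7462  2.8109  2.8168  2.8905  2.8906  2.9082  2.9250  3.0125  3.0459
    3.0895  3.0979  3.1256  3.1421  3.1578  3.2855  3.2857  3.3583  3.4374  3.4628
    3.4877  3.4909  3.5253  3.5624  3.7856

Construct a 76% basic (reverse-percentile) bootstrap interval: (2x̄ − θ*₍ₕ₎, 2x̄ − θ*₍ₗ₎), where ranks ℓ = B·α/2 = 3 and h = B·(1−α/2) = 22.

(2.7623, 3.4423)

Percentile endpoints at ranks 3 and 22: θ*₍3₎ = 2.8109, θ*₍22₎ = 3.4909.
Basic interval reflects these around x̄:
  lower = 2 × 3.1266 − 3.4909 = 2.7623
  upper = 2 × 3.1266 − 2.8109 = 3.4423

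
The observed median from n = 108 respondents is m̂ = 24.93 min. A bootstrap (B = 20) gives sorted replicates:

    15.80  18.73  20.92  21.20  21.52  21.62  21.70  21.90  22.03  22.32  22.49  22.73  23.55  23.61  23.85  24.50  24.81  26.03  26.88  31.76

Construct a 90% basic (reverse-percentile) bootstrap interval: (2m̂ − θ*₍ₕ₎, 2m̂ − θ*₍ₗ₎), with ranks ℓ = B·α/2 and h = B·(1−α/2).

(22.98, 34.06)

Percentile endpoints at ranks 1 and 19: θ*₍1₎ = 15.80, θ*₍19₎ = 26.88.
Basic interval reflects these around m̂:
  lower = 2 × 24.93 − 26.88 = 22.98
  upper = 2 × 24.93 − 15.80 = 34.06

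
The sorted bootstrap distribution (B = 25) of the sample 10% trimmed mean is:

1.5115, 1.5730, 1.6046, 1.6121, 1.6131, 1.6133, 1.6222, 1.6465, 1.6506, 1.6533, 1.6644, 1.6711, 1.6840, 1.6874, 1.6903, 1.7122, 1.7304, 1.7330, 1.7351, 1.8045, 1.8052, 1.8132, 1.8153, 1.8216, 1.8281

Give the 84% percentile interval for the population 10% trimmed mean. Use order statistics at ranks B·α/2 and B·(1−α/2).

(1.5730, 1.8153)

α = 0.16; lower rank = 25 × 0.080 = 2; upper rank = 25 × 0.920 = 23.
The 2nd smallest replicate is 1.5730; the 23rd is 1.8153.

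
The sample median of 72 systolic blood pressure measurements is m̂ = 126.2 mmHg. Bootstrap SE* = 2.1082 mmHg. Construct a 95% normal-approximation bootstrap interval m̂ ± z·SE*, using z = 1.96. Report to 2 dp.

Margin = 1.96 × 2.1082 = 4.132
Interval: 126.2 ± 4.132

(122.07, 130.33)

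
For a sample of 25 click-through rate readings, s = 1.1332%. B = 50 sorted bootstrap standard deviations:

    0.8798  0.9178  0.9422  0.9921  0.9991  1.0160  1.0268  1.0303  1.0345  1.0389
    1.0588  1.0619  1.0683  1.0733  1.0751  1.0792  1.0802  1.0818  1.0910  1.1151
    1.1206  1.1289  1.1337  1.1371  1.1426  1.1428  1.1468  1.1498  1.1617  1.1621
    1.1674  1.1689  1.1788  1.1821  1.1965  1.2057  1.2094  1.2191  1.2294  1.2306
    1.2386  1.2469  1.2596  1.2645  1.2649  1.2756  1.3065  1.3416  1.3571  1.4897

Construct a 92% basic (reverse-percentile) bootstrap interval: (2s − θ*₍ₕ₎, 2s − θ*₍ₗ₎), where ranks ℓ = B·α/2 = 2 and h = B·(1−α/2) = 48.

Percentile endpoints at ranks 2 and 48: θ*₍2₎ = 0.9178, θ*₍48₎ = 1.3416.
Basic interval reflects these around s:
  lower = 2 × 1.1332 − 1.3416 = 0.9248
  upper = 2 × 1.1332 − 0.9178 = 1.3486

(0.9248, 1.3486)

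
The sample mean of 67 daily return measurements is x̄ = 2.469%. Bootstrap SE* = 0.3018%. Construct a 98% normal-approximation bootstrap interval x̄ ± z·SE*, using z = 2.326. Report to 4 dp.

(1.7670, 3.1710)

Margin = 2.326 × 0.3018 = 0.70199
Interval: 2.469 ± 0.70199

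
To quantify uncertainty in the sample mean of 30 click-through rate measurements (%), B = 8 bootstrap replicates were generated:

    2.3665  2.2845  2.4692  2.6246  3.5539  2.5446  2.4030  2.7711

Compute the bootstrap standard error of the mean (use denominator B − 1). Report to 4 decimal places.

Bootstrap SE is the standard deviation of the 8 replicate means.
Mean of replicates: (2.3665 + 2.2845 + 2.4692 + 2.6246 + 3.5539 + 2.5446 + 2.4030 + 2.7711) / 8 = 21.01740 / 8 = 2.62717
Sum of squared deviations: (−0.26067)² + (−0.34267)² + (−0.15797)² + (−0.00257)² + (+0.92673)² + (−0.08257)² + (−0.22417)² + (+0.14393)² = 1.14695
Variance = 1.14695 / 7 = 0.16385
SE* = √0.16385

SE* = 0.4048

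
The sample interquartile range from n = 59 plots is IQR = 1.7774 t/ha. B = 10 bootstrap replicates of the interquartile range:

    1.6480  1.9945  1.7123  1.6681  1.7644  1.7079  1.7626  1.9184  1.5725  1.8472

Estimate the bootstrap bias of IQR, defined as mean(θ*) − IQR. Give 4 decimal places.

mean(θ*) = (1.6480 + 1.9945 + 1.7123 + 1.6681 + 1.7644 + 1.7079 + 1.7626 + 1.9184 + 1.5725 + 1.8472) / 10 = 1.75959
bias = 1.75959 − 1.7774

bias = −0.0178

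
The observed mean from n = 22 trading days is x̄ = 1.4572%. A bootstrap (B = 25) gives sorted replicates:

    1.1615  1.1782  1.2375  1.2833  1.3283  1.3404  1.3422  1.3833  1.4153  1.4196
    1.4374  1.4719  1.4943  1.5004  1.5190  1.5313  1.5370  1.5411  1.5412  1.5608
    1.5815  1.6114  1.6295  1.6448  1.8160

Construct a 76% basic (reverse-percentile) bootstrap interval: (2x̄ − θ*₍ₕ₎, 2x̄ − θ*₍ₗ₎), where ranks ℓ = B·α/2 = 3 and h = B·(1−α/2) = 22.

Percentile endpoints at ranks 3 and 22: θ*₍3₎ = 1.2375, θ*₍22₎ = 1.6114.
Basic interval reflects these around x̄:
  lower = 2 × 1.4572 − 1.6114 = 1.3030
  upper = 2 × 1.4572 − 1.2375 = 1.6769

(1.3030, 1.6769)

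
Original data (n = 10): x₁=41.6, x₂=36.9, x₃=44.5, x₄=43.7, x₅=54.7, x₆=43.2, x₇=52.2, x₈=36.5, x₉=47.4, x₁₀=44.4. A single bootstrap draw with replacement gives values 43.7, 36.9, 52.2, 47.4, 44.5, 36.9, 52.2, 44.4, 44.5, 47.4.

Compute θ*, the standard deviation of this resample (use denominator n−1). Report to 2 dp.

θ* = 5.26

Mean = 45.0100; sum of squared deviations = 248.9690
s² = 248.9690 / 9 = 27.6632
s = √27.6632 = 5.26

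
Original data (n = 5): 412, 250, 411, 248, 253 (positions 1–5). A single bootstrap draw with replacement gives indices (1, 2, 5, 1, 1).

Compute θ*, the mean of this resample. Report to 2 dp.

Resample values: 412, 250, 253, 412, 412.
Mean = (412 + 250 + 253 + 412 + 412) / 5 = 1739.0 / 5 = 347.80

θ* = 347.80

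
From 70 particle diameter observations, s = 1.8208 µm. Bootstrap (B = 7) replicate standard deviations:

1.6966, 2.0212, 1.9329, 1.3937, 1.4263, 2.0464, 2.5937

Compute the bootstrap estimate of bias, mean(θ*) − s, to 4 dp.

mean(θ*) = (1.6966 + 2.0212 + 1.9329 + 1.3937 + 1.4263 + 2.0464 + 2.5937) / 7 = 1.87297
bias = 1.87297 − 1.8208

bias = +0.0522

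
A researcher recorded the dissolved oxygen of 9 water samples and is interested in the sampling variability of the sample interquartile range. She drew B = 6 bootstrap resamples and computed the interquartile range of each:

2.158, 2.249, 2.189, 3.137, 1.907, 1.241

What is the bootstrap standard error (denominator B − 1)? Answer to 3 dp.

SE* = 0.612

Bootstrap SE is the standard deviation of the 6 replicate interquartile ranges.
Mean of replicates: (2.158 + 2.249 + 2.189 + 3.137 + 1.907 + 1.241) / 6 = 12.8810 / 6 = 2.1468
Sum of squared deviations: (+0.0112)² + (+0.1022)² + (+0.0422)² + (+0.9902)² + (−0.2398)² + (−0.9058)² = 1.8708
Variance = 1.8708 / 5 = 0.3742
SE* = √0.3742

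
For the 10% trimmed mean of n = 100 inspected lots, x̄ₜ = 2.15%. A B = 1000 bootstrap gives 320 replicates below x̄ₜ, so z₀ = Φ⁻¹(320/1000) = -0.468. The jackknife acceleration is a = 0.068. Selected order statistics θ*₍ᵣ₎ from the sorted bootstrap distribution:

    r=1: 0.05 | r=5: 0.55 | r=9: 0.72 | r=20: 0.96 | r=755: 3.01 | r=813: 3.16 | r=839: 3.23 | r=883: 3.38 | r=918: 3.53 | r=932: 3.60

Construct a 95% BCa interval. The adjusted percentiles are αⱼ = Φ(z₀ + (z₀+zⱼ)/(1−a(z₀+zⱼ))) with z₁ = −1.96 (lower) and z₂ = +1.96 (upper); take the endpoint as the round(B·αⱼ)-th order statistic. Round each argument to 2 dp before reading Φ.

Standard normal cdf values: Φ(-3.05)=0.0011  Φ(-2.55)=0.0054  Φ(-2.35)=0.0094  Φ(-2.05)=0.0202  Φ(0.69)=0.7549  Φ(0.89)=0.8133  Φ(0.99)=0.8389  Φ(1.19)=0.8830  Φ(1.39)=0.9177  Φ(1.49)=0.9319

Lower: z₀ + z₁ = -0.468 + (-1.960) = -2.428; 1 − a(z₀+z₁) = 1 − (0.068)(-2.428) = 1.1651; argument = -0.468 + (-2.428)/1.1651 = -2.5519 → -2.55.
α₁ = Φ(-2.55) = 0.0054; rank = round(1000 × 0.0054) = 5; θ*₍5₎ = 0.55.
Upper: z₀ + z₂ = 1.492; 1 − a(z₀+z₂) = 0.8985; argument = 1.1925 → 1.19; α₂ = 0.8830; rank = 883; θ*₍883₎ = 3.38.

(0.55, 3.38)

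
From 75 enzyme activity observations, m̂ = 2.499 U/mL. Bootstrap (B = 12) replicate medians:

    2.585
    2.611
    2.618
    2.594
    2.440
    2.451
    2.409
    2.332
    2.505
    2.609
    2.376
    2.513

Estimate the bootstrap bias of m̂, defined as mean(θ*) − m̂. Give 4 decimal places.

bias = +0.0046

mean(θ*) = (2.585 + 2.611 + 2.618 + 2.594 + 2.440 + 2.451 + 2.409 + 2.332 + 2.505 + 2.609 + 2.376 + 2.513) / 12 = 2.50358
bias = 2.50358 − 2.499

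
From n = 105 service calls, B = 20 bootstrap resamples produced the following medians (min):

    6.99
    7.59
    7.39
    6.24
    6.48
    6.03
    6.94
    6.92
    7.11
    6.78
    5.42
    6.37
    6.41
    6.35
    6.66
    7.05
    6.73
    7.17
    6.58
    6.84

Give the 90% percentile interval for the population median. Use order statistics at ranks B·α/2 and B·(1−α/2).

(5.42, 7.39)

Sorted replicates: 5.42, 6.03, 6.24, 6.35, 6.37, 6.41, 6.48, 6.58, 6.66, 6.73, 6.78, 6.84, 6.92, 6.94, 6.99, 7.05, 7.11, 7.17, 7.39, 7.59
α = 0.10; lower rank = 20 × 0.050 = 1; upper rank = 20 × 0.950 = 19.
The 1st smallest replicate is 5.42; the 19th is 7.39.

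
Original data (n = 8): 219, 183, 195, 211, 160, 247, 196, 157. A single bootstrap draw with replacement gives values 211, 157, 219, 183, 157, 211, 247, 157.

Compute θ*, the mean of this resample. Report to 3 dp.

Mean = (211 + 157 + 219 + 183 + 157 + 211 + 247 + 157) / 8 = 1542.0 / 8 = 192.750

θ* = 192.750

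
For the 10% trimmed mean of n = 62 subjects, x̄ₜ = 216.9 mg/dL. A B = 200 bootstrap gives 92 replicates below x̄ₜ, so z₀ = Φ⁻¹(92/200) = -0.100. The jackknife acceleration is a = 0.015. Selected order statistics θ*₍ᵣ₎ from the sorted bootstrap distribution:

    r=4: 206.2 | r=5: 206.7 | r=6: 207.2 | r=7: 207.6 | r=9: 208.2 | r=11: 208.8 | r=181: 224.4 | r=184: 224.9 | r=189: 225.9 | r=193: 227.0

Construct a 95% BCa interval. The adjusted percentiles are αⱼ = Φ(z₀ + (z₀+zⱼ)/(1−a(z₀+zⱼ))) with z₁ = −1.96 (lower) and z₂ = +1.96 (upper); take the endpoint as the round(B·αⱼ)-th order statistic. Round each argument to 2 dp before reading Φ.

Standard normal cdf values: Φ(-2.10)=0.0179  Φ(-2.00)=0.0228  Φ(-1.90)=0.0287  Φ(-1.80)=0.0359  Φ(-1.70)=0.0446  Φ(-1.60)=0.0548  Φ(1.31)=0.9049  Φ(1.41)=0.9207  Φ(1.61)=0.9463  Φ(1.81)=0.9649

Lower: z₀ + z₁ = -0.100 + (-1.960) = -2.060; 1 − a(z₀+z₁) = 1 − (0.015)(-2.060) = 1.0309; argument = -0.100 + (-2.060)/1.0309 = -2.0983 → -2.10.
α₁ = Φ(-2.10) = 0.0179; rank = round(200 × 0.0179) = 4; θ*₍4₎ = 206.2.
Upper: z₀ + z₂ = 1.860; 1 − a(z₀+z₂) = 0.9721; argument = 1.8134 → 1.81; α₂ = 0.9649; rank = 193; θ*₍193₎ = 227.0.

(206.2, 227.0)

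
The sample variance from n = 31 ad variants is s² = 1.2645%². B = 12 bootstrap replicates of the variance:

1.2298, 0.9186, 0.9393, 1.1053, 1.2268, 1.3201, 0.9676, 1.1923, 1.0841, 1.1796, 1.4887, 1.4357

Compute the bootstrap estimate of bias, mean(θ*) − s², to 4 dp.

bias = −0.0905

mean(θ*) = (1.2298 + 0.9186 + 0.9393 + 1.1053 + 1.2268 + 1.3201 + 0.9676 + 1.1923 + 1.0841 + 1.1796 + 1.4887 + 1.4357) / 12 = 1.17399
bias = 1.17399 − 1.2645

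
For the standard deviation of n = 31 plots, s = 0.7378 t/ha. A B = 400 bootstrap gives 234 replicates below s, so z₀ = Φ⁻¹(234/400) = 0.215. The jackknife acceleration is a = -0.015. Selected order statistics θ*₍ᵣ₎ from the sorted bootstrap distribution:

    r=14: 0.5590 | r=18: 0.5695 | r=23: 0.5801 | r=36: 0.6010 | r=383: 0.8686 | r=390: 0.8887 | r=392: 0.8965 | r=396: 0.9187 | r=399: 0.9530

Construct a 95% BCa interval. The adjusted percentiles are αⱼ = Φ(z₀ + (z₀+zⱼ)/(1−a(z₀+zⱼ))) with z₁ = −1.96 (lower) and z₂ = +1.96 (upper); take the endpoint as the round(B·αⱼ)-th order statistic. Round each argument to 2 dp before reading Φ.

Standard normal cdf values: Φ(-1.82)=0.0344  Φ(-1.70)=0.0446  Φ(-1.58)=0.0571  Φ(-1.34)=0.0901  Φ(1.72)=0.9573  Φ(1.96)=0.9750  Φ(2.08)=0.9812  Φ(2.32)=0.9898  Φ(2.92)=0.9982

(0.5801, 0.9187)

Lower: z₀ + z₁ = 0.215 + (-1.960) = -1.745; 1 − a(z₀+z₁) = 1 − (-0.015)(-1.745) = 0.9738; argument = 0.215 + (-1.745)/0.9738 = -1.5769 → -1.58.
α₁ = Φ(-1.58) = 0.0571; rank = round(400 × 0.0571) = 23; θ*₍23₎ = 0.5801.
Upper: z₀ + z₂ = 2.175; 1 − a(z₀+z₂) = 1.0326; argument = 2.3213 → 2.32; α₂ = 0.9898; rank = 396; θ*₍396₎ = 0.9187.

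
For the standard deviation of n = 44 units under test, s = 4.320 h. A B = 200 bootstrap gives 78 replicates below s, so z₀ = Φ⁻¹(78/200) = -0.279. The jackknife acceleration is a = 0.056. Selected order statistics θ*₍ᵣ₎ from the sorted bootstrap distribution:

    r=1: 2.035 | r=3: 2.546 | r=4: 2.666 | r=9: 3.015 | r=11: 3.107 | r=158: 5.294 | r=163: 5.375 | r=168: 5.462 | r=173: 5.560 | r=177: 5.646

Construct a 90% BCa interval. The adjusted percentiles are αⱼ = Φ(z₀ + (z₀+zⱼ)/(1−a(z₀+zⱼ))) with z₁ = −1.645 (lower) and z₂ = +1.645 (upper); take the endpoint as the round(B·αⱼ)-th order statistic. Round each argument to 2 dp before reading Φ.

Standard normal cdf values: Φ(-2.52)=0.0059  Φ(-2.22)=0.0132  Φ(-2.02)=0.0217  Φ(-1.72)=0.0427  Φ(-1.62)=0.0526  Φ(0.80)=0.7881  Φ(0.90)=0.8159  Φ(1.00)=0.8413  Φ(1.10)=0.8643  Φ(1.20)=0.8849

(2.666, 5.646)

Lower: z₀ + z₁ = -0.279 + (-1.645) = -1.924; 1 − a(z₀+z₁) = 1 − (0.056)(-1.924) = 1.1077; argument = -0.279 + (-1.924)/1.1077 = -2.0159 → -2.02.
α₁ = Φ(-2.02) = 0.0217; rank = round(200 × 0.0217) = 4; θ*₍4₎ = 2.666.
Upper: z₀ + z₂ = 1.366; 1 − a(z₀+z₂) = 0.9235; argument = 1.2001 → 1.20; α₂ = 0.8849; rank = 177; θ*₍177₎ = 5.646.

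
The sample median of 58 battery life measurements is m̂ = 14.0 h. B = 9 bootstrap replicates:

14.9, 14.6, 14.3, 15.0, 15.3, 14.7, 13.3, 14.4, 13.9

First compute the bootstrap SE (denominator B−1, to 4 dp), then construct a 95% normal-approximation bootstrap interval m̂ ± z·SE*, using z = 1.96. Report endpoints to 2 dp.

(12.81, 15.19)

Mean of replicates = 14.4889; sum of squared deviations = 2.9489; SE* = √(2.9489/8) = 0.6071
Margin = 1.96 × 0.6071 = 1.190
Interval: 14.0 ± 1.190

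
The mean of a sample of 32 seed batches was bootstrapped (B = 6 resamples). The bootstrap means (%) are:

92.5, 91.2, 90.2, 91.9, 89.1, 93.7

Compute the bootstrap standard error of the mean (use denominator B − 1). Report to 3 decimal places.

SE* = 1.644

Bootstrap SE is the standard deviation of the 6 replicate means.
Mean of replicates: (92.5 + 91.2 + 90.2 + 91.9 + 89.1 + 93.7) / 6 = 548.6000 / 6 = 91.4333
Sum of squared deviations: (+1.0667)² + (−0.2333)² + (−1.2333)² + (+0.4667)² + (−2.3333)² + (+2.2667)² = 13.5133
Variance = 13.5133 / 5 = 2.7027
SE* = √2.7027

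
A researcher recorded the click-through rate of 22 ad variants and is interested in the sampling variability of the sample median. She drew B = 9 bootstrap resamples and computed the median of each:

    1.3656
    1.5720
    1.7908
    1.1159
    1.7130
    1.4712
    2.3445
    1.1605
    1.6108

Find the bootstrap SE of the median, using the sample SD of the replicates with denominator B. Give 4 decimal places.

Bootstrap SE is the standard deviation of the 9 replicate medians.
Mean of replicates: (1.3656 + 1.5720 + 1.7908 + 1.1159 + 1.7130 + 1.4712 + 2.3445 + 1.1605 + 1.6108) / 9 = 14.14430 / 9 = 1.57159
Sum of squared deviations: (−0.20599)² + (+0.00041)² + (+0.21921)² + (−0.45569)² + (+0.14141)² + (−0.10039)² + (+0.77291)² + (−0.41109)² + (+0.03921)² = 1.09614
Variance = 1.09614 / 9 = 0.12179
SE* = √0.12179

SE* = 0.3490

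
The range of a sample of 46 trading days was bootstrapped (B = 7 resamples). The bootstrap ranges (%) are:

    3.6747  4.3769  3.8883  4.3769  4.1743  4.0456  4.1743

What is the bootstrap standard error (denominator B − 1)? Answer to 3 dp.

SE* = 0.256

Bootstrap SE is the standard deviation of the 7 replicate ranges.
Mean of replicates: (3.6747 + 4.3769 + 3.8883 + 4.3769 + 4.1743 + 4.0456 + 4.1743) / 7 = 28.71100 / 7 = 4.10157
Sum of squared deviations: (−0.42687)² + (+0.27533)² + (−0.21327)² + (+0.27533)² + (+0.07273)² + (−0.05597)² + (+0.07273)² = 0.39303
Variance = 0.39303 / 6 = 0.06550
SE* = √0.06550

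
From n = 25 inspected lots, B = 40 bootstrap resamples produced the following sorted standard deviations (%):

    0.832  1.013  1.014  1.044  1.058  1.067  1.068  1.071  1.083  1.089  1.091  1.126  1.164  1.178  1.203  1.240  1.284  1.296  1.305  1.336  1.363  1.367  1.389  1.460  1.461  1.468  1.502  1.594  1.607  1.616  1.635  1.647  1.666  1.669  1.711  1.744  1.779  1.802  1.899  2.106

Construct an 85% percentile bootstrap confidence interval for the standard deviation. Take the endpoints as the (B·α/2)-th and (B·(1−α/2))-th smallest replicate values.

(1.014, 1.779)

α = 0.15; lower rank = 40 × 0.075 = 3; upper rank = 40 × 0.925 = 37.
The 3rd smallest replicate is 1.014; the 37th is 1.779.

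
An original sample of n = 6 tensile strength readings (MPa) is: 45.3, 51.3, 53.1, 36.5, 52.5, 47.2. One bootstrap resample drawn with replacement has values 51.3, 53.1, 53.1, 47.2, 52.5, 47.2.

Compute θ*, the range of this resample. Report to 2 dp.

Range = 53.1 − 47.2 = 5.90

θ* = 5.90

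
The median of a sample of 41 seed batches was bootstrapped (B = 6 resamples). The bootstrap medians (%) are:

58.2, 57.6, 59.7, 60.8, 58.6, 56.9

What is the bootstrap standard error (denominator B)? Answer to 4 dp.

Bootstrap SE is the standard deviation of the 6 replicate medians.
Mean of replicates: (58.2 + 57.6 + 59.7 + 60.8 + 58.6 + 56.9) / 6 = 351.80000 / 6 = 58.63333
Sum of squared deviations: (−0.43333)² + (−1.03333)² + (+1.06667)² + (+2.16667)² + (−0.03333)² + (−1.73333)² = 10.09333
Variance = 10.09333 / 6 = 1.68222
SE* = √1.68222

SE* = 1.2970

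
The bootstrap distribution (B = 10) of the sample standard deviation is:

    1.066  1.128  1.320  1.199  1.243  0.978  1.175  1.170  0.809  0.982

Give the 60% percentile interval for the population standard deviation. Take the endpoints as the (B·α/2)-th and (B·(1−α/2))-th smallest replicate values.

Sorted replicates: 0.809, 0.978, 0.982, 1.066, 1.128, 1.170, 1.175, 1.199, 1.243, 1.320
α = 0.40; lower rank = 10 × 0.200 = 2; upper rank = 10 × 0.800 = 8.
The 2nd smallest replicate is 0.978; the 8th is 1.199.

(0.978, 1.199)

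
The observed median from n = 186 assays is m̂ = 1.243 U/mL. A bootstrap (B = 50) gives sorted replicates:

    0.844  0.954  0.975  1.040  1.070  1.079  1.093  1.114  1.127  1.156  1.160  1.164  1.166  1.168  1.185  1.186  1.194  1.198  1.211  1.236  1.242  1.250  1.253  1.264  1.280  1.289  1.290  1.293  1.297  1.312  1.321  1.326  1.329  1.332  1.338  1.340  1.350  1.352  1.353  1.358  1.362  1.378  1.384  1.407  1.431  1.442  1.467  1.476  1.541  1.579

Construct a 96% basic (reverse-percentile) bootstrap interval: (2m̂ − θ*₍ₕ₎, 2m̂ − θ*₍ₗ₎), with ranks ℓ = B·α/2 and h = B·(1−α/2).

Percentile endpoints at ranks 1 and 49: θ*₍1₎ = 0.844, θ*₍49₎ = 1.541.
Basic interval reflects these around m̂:
  lower = 2 × 1.243 − 1.541 = 0.945
  upper = 2 × 1.243 − 0.844 = 1.642

(0.945, 1.642)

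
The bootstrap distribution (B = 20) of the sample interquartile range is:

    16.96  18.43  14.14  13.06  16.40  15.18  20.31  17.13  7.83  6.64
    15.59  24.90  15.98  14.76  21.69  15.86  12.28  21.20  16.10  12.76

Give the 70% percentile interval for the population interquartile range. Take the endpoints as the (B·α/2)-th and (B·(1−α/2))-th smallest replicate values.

(12.28, 20.31)

Sorted replicates: 6.64, 7.83, 12.28, 12.76, 13.06, 14.14, 14.76, 15.18, 15.59, 15.86, 15.98, 16.10, 16.40, 16.96, 17.13, 18.43, 20.31, 21.20, 21.69, 24.90
α = 0.30; lower rank = 20 × 0.150 = 3; upper rank = 20 × 0.850 = 17.
The 3rd smallest replicate is 12.28; the 17th is 20.31.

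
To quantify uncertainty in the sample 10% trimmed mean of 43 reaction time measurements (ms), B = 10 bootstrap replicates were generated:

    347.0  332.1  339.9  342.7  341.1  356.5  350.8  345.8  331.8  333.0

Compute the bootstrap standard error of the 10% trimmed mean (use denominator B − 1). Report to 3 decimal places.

Bootstrap SE is the standard deviation of the 10 replicate 10% trimmed means.
Mean of replicates: (347.0 + 332.1 + 339.9 + 342.7 + 341.1 + 356.5 + 350.8 + 345.8 + 331.8 + 333.0) / 10 = 3420.7000 / 10 = 342.0700
Sum of squared deviations: (+4.9300)² + (−9.9700)² + (−2.1700)² + (+0.6300)² + (−0.9700)² + (+14.4300)² + (+8.7300)² + (+3.7300)² + (−10.2700)² + (−9.0700)² = 615.8410
Variance = 615.8410 / 9 = 68.4268
SE* = √68.4268

SE* = 8.272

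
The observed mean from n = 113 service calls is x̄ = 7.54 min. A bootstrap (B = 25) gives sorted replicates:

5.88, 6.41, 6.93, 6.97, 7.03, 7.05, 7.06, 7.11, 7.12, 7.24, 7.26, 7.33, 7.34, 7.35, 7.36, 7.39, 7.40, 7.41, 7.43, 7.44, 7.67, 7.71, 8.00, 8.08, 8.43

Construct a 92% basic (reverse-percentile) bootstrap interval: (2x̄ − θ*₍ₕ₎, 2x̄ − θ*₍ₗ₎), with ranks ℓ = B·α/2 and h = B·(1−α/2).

(7.00, 9.20)

Percentile endpoints at ranks 1 and 24: θ*₍1₎ = 5.88, θ*₍24₎ = 8.08.
Basic interval reflects these around x̄:
  lower = 2 × 7.54 − 8.08 = 7.00
  upper = 2 × 7.54 − 5.88 = 9.20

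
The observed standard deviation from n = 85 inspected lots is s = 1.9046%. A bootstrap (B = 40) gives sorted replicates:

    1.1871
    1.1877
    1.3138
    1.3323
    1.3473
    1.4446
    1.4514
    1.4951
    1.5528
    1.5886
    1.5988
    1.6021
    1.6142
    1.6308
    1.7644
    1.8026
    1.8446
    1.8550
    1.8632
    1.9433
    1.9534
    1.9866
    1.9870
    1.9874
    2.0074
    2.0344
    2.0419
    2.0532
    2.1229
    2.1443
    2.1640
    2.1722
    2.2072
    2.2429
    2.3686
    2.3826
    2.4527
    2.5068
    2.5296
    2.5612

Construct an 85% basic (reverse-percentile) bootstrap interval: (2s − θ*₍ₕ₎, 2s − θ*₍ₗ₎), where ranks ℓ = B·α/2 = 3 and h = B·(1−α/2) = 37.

Percentile endpoints at ranks 3 and 37: θ*₍3₎ = 1.3138, θ*₍37₎ = 2.4527.
Basic interval reflects these around s:
  lower = 2 × 1.9046 − 2.4527 = 1.3565
  upper = 2 × 1.9046 − 1.3138 = 2.4954

(1.3565, 2.4954)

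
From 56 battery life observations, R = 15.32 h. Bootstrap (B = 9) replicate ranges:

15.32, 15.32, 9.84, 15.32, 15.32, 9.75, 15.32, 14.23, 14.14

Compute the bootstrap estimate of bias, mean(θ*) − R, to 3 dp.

mean(θ*) = (15.32 + 15.32 + 9.84 + 15.32 + 15.32 + 9.75 + 15.32 + 14.23 + 14.14) / 9 = 13.8400
bias = 13.8400 − 15.32

bias = −1.480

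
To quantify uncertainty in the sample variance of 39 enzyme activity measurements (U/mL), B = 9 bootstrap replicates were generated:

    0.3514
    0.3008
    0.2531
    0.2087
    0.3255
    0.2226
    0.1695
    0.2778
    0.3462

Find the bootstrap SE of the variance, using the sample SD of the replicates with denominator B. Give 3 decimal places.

SE* = 0.060

Bootstrap SE is the standard deviation of the 9 replicate variances.
Mean of replicates: (0.3514 + 0.3008 + 0.2531 + 0.2087 + 0.3255 + 0.2226 + 0.1695 + 0.2778 + 0.3462) / 9 = 2.45560 / 9 = 0.27284
Sum of squared deviations: (+0.07856)² + (+0.02796)² + (−0.01974)² + (−0.06414)² + (+0.05266)² + (−0.05024)² + (−0.10334)² + (+0.00496)² + (+0.07336)² = 0.03284
Variance = 0.03284 / 9 = 0.00365
SE* = √0.00365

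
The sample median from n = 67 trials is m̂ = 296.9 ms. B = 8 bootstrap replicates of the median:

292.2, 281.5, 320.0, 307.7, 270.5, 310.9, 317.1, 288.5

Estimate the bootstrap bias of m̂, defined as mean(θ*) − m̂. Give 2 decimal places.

mean(θ*) = (292.2 + 281.5 + 320.0 + 307.7 + 270.5 + 310.9 + 317.1 + 288.5) / 8 = 298.550
bias = 298.550 − 296.9

bias = +1.65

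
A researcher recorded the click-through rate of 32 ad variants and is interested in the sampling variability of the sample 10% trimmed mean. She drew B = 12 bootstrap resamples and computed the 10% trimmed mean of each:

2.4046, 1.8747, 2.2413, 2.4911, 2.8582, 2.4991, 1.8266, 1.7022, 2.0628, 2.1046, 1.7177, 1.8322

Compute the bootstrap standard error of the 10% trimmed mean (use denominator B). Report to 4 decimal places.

SE* = 0.3522

Bootstrap SE is the standard deviation of the 12 replicate 10% trimmed means.
Mean of replicates: (2.4046 + 1.8747 + 2.2413 + 2.4911 + 2.8582 + 2.4991 + 1.8266 + 1.7022 + 2.0628 + 2.1046 + 1.7177 + 1.8322) / 12 = 25.61510 / 12 = 2.13459
Sum of squared deviations: (+0.27001)² + (−0.25989)² + (+0.10671)² + (+0.35651)² + (+0.72361)² + (+0.36451)² + (−0.30799)² + (−0.43239)² + (−0.07179)² + (−0.02999)² + (−0.41689)² + (−0.30239)² = 1.48852
Variance = 1.48852 / 12 = 0.12404
SE* = √0.12404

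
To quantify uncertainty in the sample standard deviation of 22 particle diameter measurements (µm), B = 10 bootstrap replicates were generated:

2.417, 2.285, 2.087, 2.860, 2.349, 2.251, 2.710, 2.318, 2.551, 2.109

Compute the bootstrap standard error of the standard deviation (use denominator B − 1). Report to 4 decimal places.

SE* = 0.2490

Bootstrap SE is the standard deviation of the 10 replicate standard deviations.
Mean of replicates: (2.417 + 2.285 + 2.087 + 2.860 + 2.349 + 2.251 + 2.710 + 2.318 + 2.551 + 2.109) / 10 = 23.93700 / 10 = 2.39370
Sum of squared deviations: (+0.02330)² + (−0.10870)² + (−0.30670)² + (+0.46630)² + (−0.04470)² + (−0.14270)² + (+0.31630)² + (−0.07570)² + (+0.15730)² + (−0.28470)² = 0.55779
Variance = 0.55779 / 9 = 0.06198
SE* = √0.06198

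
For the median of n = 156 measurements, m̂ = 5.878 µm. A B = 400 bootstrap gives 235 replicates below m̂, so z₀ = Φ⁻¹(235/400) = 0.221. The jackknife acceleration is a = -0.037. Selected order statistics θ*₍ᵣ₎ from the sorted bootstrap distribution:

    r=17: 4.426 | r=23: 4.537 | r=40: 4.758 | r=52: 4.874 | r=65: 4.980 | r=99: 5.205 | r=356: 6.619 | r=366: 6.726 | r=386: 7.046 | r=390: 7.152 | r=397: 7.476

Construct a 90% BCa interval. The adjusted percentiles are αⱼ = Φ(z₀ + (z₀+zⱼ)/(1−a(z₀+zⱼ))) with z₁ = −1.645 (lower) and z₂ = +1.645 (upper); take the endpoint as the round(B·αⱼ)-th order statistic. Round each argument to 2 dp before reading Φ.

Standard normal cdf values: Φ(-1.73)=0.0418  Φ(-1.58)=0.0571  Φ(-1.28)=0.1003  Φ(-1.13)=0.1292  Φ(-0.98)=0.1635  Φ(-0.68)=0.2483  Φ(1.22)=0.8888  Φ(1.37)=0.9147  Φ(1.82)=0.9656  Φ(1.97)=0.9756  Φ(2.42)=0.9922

(4.758, 7.152)

Lower: z₀ + z₁ = 0.221 + (-1.645) = -1.424; 1 − a(z₀+z₁) = 1 − (-0.037)(-1.424) = 0.9473; argument = 0.221 + (-1.424)/0.9473 = -1.2822 → -1.28.
α₁ = Φ(-1.28) = 0.1003; rank = round(400 × 0.1003) = 40; θ*₍40₎ = 4.758.
Upper: z₀ + z₂ = 1.866; 1 − a(z₀+z₂) = 1.0690; argument = 1.9665 → 1.97; α₂ = 0.9756; rank = 390; θ*₍390₎ = 7.152.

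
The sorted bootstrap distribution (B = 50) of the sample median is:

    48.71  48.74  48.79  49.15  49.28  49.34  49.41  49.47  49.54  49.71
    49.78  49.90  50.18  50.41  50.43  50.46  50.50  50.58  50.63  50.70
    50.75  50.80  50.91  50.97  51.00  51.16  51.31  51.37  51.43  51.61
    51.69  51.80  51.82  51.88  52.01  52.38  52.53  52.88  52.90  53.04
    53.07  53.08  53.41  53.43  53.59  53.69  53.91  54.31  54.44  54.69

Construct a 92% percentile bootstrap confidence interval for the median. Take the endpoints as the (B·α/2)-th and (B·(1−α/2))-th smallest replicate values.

α = 0.08; lower rank = 50 × 0.040 = 2; upper rank = 50 × 0.960 = 48.
The 2nd smallest replicate is 48.74; the 48th is 54.31.

(48.74, 54.31)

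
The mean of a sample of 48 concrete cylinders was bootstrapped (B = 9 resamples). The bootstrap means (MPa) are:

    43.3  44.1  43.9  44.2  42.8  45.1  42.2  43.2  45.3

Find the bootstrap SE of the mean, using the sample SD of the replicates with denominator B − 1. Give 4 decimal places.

SE* = 1.0228

Bootstrap SE is the standard deviation of the 9 replicate means.
Mean of replicates: (43.3 + 44.1 + 43.9 + 44.2 + 42.8 + 45.1 + 42.2 + 43.2 + 45.3) / 9 = 394.10000 / 9 = 43.78889
Sum of squared deviations: (−0.48889)² + (+0.31111)² + (+0.11111)² + (+0.41111)² + (−0.98889)² + (+1.31111)² + (−1.58889)² + (−0.58889)² + (+1.51111)² = 8.36889
Variance = 8.36889 / 8 = 1.04611
SE* = √1.04611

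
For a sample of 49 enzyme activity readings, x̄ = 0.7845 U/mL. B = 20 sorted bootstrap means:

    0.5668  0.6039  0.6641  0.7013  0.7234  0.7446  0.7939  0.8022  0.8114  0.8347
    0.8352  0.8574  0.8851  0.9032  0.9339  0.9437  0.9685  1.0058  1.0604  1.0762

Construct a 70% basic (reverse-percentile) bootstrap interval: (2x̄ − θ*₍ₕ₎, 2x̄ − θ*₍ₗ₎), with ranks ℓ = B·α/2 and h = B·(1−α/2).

Percentile endpoints at ranks 3 and 17: θ*₍3₎ = 0.6641, θ*₍17₎ = 0.9685.
Basic interval reflects these around x̄:
  lower = 2 × 0.7845 − 0.9685 = 0.6005
  upper = 2 × 0.7845 − 0.6641 = 0.9049

(0.6005, 0.9049)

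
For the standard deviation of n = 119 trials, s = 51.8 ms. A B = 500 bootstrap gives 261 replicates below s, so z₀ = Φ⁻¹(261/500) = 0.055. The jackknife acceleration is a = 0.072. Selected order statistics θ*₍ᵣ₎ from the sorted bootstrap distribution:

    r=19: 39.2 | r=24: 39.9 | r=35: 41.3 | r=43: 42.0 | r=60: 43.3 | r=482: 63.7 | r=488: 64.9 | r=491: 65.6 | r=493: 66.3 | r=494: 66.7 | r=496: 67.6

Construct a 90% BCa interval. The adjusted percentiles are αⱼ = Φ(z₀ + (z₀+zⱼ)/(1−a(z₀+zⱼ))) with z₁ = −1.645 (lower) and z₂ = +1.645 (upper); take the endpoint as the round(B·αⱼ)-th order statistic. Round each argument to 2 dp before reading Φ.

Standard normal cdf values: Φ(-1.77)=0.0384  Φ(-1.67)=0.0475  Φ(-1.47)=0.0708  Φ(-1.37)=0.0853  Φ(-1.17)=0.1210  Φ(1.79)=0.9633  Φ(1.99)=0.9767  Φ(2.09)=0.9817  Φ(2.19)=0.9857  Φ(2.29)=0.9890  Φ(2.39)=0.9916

(42.0, 64.9)

Lower: z₀ + z₁ = 0.055 + (-1.645) = -1.590; 1 − a(z₀+z₁) = 1 − (0.072)(-1.590) = 1.1145; argument = 0.055 + (-1.590)/1.1145 = -1.3717 → -1.37.
α₁ = Φ(-1.37) = 0.0853; rank = round(500 × 0.0853) = 43; θ*₍43₎ = 42.0.
Upper: z₀ + z₂ = 1.700; 1 − a(z₀+z₂) = 0.8776; argument = 1.9921 → 1.99; α₂ = 0.9767; rank = 488; θ*₍488₎ = 64.9.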